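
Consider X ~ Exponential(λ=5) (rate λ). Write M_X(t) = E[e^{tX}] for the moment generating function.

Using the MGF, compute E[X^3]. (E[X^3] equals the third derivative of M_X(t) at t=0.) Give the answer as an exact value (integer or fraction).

E[X^3] = D^3[M](0) = 6/125

M_X(t) = 5/(5 - t)
D^3[M](t) = 30/(t^4 - 20*t^3 + 150*t^2 - 500*t + 625)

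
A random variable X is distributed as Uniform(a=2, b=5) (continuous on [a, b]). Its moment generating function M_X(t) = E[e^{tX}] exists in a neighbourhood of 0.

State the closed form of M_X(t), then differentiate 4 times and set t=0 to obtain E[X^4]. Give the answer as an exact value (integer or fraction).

E[X^4] = D^4[M](0) = 1031/5

M_X(t) = (e^(5*t) - e^(2*t))/(3*t)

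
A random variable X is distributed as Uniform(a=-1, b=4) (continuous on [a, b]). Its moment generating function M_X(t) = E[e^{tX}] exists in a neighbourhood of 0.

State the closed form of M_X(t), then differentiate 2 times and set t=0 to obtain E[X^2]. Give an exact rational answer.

M_X(t) = (e^(4*t) - e^(-t))/(5*t)
M′(t) = (4*t*e^(5*t) + t - e^(5*t) + 1)*e^(-t)/(5*t^2)
M′′(t) = (16*t^2*e^(5*t) - t^2 - 8*t*e^(5*t) - 2*t + 2*e^(5*t) - 2)*e^(-t)/(5*t^3)

E[X^2] = M′′(0) = 13/3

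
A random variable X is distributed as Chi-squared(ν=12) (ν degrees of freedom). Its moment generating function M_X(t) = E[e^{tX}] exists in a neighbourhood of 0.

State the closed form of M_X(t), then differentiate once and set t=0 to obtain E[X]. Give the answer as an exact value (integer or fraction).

M_X(t) = (1 - 2*t)^(-6)
D[M](t) = -12/(128*t^7 - 448*t^6 + 672*t^5 - 560*t^4 + 280*t^3 - 84*t^2 + 14*t - 1)

E[X] = D[M](0) = 12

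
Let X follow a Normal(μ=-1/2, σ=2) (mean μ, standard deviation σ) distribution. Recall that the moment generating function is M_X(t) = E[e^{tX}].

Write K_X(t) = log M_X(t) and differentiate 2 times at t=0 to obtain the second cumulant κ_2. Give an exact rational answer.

M_X(t) = e^(2*t^2 - t/2)
K_X(t) = log M_X(t) = 2*t^2 - t/2
K′(t) = 4*t - 1/2
K′′(t) = 4

κ_2 = K′′(0) = 4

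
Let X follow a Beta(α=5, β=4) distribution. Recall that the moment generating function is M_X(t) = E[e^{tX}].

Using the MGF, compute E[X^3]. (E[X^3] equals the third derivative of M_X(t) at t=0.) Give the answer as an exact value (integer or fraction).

M_X(t) = ₁F₁(5; 9; t)
M′(t) = 5*₁F₁(6; 10; t)/9
M′′(t) = ₁F₁(7; 11; t)/3
M′′′(t) = 7*₁F₁(8; 12; t)/33

E[X^3] = M′′′(0) = 7/33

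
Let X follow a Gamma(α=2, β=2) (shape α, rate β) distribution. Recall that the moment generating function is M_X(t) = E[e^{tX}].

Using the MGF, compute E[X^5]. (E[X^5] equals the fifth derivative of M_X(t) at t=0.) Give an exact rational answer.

M_X(t) = 4/(2 - t)^2
D^5[M](t) = -2880/(t^7 - 14*t^6 + 84*t^5 - 280*t^4 + 560*t^3 - 672*t^2 + 448*t - 128)

E[X^5] = D^5[M](0) = 45/2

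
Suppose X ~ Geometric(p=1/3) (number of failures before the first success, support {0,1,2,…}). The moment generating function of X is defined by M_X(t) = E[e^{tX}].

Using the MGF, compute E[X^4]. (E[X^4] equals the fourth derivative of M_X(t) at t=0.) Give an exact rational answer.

M_X(t) = 1/(3*(1 - 2*e^(t)/3))
M^(4)(t) = (-16*e^(4*t) - 264*e^(3*t) - 396*e^(2*t) - 54*e^(t))/(32*e^(5*t) - 240*e^(4*t) + 720*e^(3*t) - 1080*e^(2*t) + 810*e^(t) - 243)

E[X^4] = M^(4)(0) = 730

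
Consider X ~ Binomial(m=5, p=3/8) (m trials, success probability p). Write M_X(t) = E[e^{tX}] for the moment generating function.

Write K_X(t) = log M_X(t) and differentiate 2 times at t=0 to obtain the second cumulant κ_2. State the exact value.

κ_2 = d^2K/dt^2 |_{t=0} = 75/64

M_X(t) = (3*e^(t)/8 + 5/8)^5
K_X(t) = log M_X(t) = 5*log(3*e^(t)/8 + 5/8)
dK/dt = 15*e^(t)/(3*e^(t) + 5)
d^2K/dt^2 = 75*e^(t)/(9*e^(2*t) + 30*e^(t) + 25)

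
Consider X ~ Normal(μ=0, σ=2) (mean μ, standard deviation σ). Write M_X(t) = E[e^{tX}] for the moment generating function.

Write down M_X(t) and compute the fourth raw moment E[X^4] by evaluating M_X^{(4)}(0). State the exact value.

M_X(t) = e^(2*t^2)
M′(t) = 4*t*e^(2*t^2)
M′′(t) = 16*t^2*e^(2*t^2) + 4*e^(2*t^2)
M′′′(t) = 64*t^3*e^(2*t^2) + 48*t*e^(2*t^2)
M′′′′(t) = 256*t^4*e^(2*t^2) + 384*t^2*e^(2*t^2) + 48*e^(2*t^2)

E[X^4] = M′′′′(0) = 48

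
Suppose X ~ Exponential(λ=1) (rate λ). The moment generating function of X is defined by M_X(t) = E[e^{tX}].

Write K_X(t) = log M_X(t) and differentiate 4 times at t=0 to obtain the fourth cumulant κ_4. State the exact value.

M_X(t) = 1/(1 - t)
K_X(t) = log M_X(t) = -log(1 - t)
K^(4)(t) = 6/(t^4 - 4*t^3 + 6*t^2 - 4*t + 1)

κ_4 = K^(4)(0) = 6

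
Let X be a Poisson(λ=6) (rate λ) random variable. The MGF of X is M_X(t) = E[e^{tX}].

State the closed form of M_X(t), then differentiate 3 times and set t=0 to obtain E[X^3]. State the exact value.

E[X^3] = M′′′(0) = 330

M_X(t) = e^(6*e^(t) - 6)
M′(t) = 6*e^(-6)*e^(t)*e^(6*e^(t))
M′′(t) = (36*e^(2*t)*e^(6*e^(t)) + 6*e^(t)*e^(6*e^(t)))*e^(-6)
M′′′(t) = (216*e^(3*t)*e^(6*e^(t)) + 108*e^(2*t)*e^(6*e^(t)) + 6*e^(t)*e^(6*e^(t)))*e^(-6)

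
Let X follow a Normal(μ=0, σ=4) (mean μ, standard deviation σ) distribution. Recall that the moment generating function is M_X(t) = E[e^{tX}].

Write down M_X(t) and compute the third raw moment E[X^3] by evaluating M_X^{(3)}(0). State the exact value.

M_X(t) = e^(8*t^2)
M′(t) = 16*t*e^(8*t^2)
M′′(t) = 256*t^2*e^(8*t^2) + 16*e^(8*t^2)
M′′′(t) = 4096*t^3*e^(8*t^2) + 768*t*e^(8*t^2)

E[X^3] = M′′′(0) = 0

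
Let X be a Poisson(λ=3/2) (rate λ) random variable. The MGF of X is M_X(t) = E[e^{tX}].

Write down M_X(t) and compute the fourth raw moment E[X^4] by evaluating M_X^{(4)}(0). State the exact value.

E[X^4] = M^(4)(0) = 681/16

M_X(t) = e^(3*e^(t)/2 - 3/2)
M^(4)(t) = (81*e^(4*t)*e^(3*e^(t)/2) + 324*e^(3*t)*e^(3*e^(t)/2) + 252*e^(2*t)*e^(3*e^(t)/2) + 24*e^(t)*e^(3*e^(t)/2))*e^(-3/2)/16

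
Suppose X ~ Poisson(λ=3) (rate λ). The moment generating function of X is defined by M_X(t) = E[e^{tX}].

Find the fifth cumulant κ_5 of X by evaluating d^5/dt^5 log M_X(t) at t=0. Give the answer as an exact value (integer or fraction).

M_X(t) = e^(3*e^(t) - 3)
K_X(t) = log M_X(t) = 3*e^(t) - 3
dK/dt = 3*e^(t)
d^2K/dt^2 = 3*e^(t)
d^3K/dt^3 = 3*e^(t)
d^4K/dt^4 = 3*e^(t)
d^5K/dt^5 = 3*e^(t)

κ_5 = d^5K/dt^5 |_{t=0} = 3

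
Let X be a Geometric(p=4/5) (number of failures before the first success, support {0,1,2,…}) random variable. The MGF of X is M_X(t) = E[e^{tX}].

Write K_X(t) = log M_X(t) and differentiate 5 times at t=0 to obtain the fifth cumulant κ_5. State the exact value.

M_X(t) = 4/(5*(1 - e^(t)/5))
K_X(t) = log M_X(t) = -log(1 - e^(t)/5) - log(5) + 2*log(2)
D^5[K](t) = (-5*e^(4*t) - 275*e^(3*t) - 1375*e^(2*t) - 625*e^(t))/(e^(5*t) - 25*e^(4*t) + 250*e^(3*t) - 1250*e^(2*t) + 3125*e^(t) - 3125)

κ_5 = D^5[K](0) = 285/128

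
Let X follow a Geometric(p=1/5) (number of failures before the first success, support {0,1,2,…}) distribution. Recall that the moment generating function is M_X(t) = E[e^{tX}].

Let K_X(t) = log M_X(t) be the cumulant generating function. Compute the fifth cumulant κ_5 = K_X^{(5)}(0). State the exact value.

κ_5 = K^(5)(0) = 43380

M_X(t) = 1/(5*(1 - 4*e^(t)/5))
K_X(t) = log M_X(t) = -log(1 - 4*e^(t)/5) - log(5)
K^(5)(t) = (-1280*e^(4*t) - 17600*e^(3*t) - 22000*e^(2*t) - 2500*e^(t))/(1024*e^(5*t) - 6400*e^(4*t) + 16000*e^(3*t) - 20000*e^(2*t) + 12500*e^(t) - 3125)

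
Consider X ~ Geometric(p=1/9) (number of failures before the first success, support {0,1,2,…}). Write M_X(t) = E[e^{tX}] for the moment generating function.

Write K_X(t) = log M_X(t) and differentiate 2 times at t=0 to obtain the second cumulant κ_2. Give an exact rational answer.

κ_2 = D^2[K](0) = 72

M_X(t) = 1/(9*(1 - 8*e^(t)/9))
K_X(t) = log M_X(t) = -log(1 - 8*e^(t)/9) - 2*log(3)
D^2[K](t) = 72*e^(t)/(64*e^(2*t) - 144*e^(t) + 81)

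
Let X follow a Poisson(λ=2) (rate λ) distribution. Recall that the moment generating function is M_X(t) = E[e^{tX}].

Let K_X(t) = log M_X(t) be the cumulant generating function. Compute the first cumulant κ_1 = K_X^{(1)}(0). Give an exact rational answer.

κ_1 = K′(0) = 2

M_X(t) = e^(2*e^(t) - 2)
K_X(t) = log M_X(t) = 2*e^(t) - 2
K′(t) = 2*e^(t)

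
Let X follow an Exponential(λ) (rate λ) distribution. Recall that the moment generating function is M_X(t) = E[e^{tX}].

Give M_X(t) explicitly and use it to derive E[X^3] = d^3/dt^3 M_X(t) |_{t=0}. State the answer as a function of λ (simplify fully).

M_X(t) = λ/(λ - t)
M′(t) = λ/(λ^2 - 2*λ*t + t^2)
M′′(t) = -2*λ/(-λ^3 + 3*λ^2*t - 3*λ*t^2 + t^3)
M′′′(t) = 6*λ/(λ^4 - 4*λ^3*t + 6*λ^2*t^2 - 4*λ*t^3 + t^4)

E[X^3] = M′′′(0) = 6/λ^3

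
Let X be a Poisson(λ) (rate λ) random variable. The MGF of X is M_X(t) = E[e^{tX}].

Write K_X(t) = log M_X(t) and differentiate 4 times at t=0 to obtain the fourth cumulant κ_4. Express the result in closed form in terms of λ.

M_X(t) = e^(λ*(e^(t) - 1))
K_X(t) = log M_X(t) = λ*(e^(t) - 1)
D^4[K](t) = λ*e^(t)

κ_4 = D^4[K](0) = λ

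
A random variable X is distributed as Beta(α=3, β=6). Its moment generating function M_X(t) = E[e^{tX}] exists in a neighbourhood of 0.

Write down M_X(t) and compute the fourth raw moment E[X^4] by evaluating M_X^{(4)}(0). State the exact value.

M_X(t) = ₁F₁(3; 9; t)
M^(4)(t) = ₁F₁(7; 13; t)/33

E[X^4] = M^(4)(0) = 1/33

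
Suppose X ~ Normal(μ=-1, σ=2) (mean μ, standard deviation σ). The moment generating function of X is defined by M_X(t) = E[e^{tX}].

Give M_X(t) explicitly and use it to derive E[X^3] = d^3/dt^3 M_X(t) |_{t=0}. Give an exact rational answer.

E[X^3] = d^3M/dt^3 |_{t=0} = -13

M_X(t) = e^(2*t^2 - t)
dM/dt = 4*t*e^(-t)*e^(2*t^2) - e^(-t)*e^(2*t^2)
d^2M/dt^2 = (16*t^2*e^(2*t^2) - 8*t*e^(2*t^2) + 5*e^(2*t^2))*e^(-t)
d^3M/dt^3 = (64*t^3*e^(2*t^2) - 48*t^2*e^(2*t^2) + 60*t*e^(2*t^2) - 13*e^(2*t^2))*e^(-t)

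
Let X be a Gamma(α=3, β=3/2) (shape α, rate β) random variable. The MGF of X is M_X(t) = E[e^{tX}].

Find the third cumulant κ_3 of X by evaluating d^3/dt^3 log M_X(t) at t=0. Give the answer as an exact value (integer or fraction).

κ_3 = D^3[K](0) = 16/9

M_X(t) = 27/(8*(3/2 - t)^3)
K_X(t) = log M_X(t) = -3*log(3/2 - t) - 3*log(2) + 3*log(3)
D^3[K](t) = -48/(8*t^3 - 36*t^2 + 54*t - 27)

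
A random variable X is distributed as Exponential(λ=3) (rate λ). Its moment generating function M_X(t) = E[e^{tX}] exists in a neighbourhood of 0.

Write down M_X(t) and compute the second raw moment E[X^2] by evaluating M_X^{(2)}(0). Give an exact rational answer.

E[X^2] = M^(2)(0) = 2/9

M_X(t) = 3/(3 - t)
M^(2)(t) = -6/(t^3 - 9*t^2 + 27*t - 27)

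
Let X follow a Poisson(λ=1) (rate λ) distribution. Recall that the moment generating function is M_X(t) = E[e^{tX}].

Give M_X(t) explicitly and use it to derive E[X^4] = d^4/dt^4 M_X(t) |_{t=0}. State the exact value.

M_X(t) = e^(e^(t) - 1)
D^4[M](t) = (e^(4*t)*e^(e^(t)) + 6*e^(3*t)*e^(e^(t)) + 7*e^(2*t)*e^(e^(t)) + e^(t)*e^(e^(t)))*e^(-1)

E[X^4] = D^4[M](0) = 15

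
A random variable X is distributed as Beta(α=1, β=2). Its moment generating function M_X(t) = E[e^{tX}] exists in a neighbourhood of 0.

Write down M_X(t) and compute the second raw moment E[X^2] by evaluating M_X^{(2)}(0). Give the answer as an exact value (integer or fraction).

E[X^2] = D^2[M](0) = 1/6

M_X(t) = ₁F₁(1; 3; t)
D^2[M](t) = ₁F₁(3; 5; t)/6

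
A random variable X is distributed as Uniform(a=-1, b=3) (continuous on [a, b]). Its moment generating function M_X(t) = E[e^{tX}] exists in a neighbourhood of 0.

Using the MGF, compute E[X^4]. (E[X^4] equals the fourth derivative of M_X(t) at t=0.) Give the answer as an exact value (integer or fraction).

M_X(t) = (e^(3*t) - e^(-t))/(4*t)
M′(t) = (3*t*e^(4*t) + t - e^(4*t) + 1)*e^(-t)/(4*t^2)
M′′(t) = (9*t^2*e^(4*t) - t^2 - 6*t*e^(4*t) - 2*t + 2*e^(4*t) - 2)*e^(-t)/(4*t^3)
M′′′(t) = (27*t^3*e^(4*t) + t^3 - 27*t^2*e^(4*t) + 3*t^2 + 18*t*e^(4*t) + 6*t - 6*e^(4*t) + 6)*e^(-t)/(4*t^4)
M′′′′(t) = (81*t^4*e^(4*t) - t^4 - 108*t^3*e^(4*t) - 4*t^3 + 108*t^2*e^(4*t) - 12*t^2 - 72*t*e^(4*t) - 24*t + 24*e^(4*t) - 24)*e^(-t)/(4*t^5)

E[X^4] = M′′′′(0) = 61/5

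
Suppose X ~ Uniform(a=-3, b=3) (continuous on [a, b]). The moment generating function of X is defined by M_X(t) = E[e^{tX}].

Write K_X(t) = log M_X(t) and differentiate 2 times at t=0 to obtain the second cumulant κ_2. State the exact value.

κ_2 = d^2K/dt^2 |_{t=0} = 3

M_X(t) = (e^(3*t) - e^(-3*t))/(6*t)
K_X(t) = log M_X(t) = -log(t) + log(e^(3*t) - e^(-3*t)) - log(6)
dK/dt = (3*t*e^(6*t) + 3*t - e^(6*t) + 1)/(t*e^(6*t) - t)
d^2K/dt^2 = (-36*t^2*e^(6*t) + e^(12*t) - 2*e^(6*t) + 1)/(t^2*e^(12*t) - 2*t^2*e^(6*t) + t^2)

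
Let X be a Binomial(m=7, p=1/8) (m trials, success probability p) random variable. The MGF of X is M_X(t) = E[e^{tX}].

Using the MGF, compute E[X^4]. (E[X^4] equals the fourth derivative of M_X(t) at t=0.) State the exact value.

E[X^4] = D^4[M](0) = 4165/512

M_X(t) = (e^(t)/8 + 7/8)^7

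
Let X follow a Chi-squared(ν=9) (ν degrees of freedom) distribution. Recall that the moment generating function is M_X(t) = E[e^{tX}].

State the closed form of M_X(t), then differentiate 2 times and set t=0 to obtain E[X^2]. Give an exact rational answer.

E[X^2] = M′′(0) = 99

M_X(t) = (1 - 2*t)^(-9/2)
M′(t) = -9/(32*t^5*√(1 - 2*t) - 80*t^4*√(1 - 2*t) + 80*t^3*√(1 - 2*t) - 40*t^2*√(1 - 2*t) + 10*t*√(1 - 2*t) - √(1 - 2*t))
M′′(t) = 99/(64*t^6*√(1 - 2*t) - 192*t^5*√(1 - 2*t) + 240*t^4*√(1 - 2*t) - 160*t^3*√(1 - 2*t) + 60*t^2*√(1 - 2*t) - 12*t*√(1 - 2*t) + √(1 - 2*t))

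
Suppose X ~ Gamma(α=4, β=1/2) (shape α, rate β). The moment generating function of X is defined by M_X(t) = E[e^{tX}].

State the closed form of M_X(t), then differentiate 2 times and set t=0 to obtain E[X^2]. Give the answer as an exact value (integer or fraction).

E[X^2] = M′′(0) = 80

M_X(t) = 1/(16*(1/2 - t)^4)
M′(t) = -8/(32*t^5 - 80*t^4 + 80*t^3 - 40*t^2 + 10*t - 1)
M′′(t) = 80/(64*t^6 - 192*t^5 + 240*t^4 - 160*t^3 + 60*t^2 - 12*t + 1)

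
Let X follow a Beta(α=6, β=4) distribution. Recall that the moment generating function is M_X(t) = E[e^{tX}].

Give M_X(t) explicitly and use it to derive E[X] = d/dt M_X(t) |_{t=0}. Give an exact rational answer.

E[X] = M′(0) = 3/5

M_X(t) = ₁F₁(6; 10; t)
M′(t) = 3*₁F₁(7; 11; t)/5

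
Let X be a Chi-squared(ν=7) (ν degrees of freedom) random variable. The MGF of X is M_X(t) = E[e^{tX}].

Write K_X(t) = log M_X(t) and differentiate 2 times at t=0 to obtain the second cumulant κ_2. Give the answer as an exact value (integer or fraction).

κ_2 = K′′(0) = 14

M_X(t) = (1 - 2*t)^(-7/2)
K_X(t) = log M_X(t) = -7*log(1 - 2*t)/2
K′(t) = -7/(2*t - 1)
K′′(t) = 14/(4*t^2 - 4*t + 1)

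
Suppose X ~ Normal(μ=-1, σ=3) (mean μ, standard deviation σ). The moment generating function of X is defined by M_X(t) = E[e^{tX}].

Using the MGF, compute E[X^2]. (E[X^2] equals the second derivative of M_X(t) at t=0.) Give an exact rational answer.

M_X(t) = e^(9*t^2/2 - t)
M^(2)(t) = (81*t^2*e^(9*t^2/2) - 18*t*e^(9*t^2/2) + 10*e^(9*t^2/2))*e^(-t)

E[X^2] = M^(2)(0) = 10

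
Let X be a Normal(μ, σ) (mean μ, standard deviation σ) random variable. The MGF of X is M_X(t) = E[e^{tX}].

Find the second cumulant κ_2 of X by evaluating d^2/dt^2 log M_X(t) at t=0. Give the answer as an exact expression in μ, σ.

M_X(t) = e^(μ*t + σ^2*t^2/2)
K_X(t) = log M_X(t) = μ*t + σ^2*t^2/2
K^(2)(t) = σ^2

κ_2 = K^(2)(0) = σ^2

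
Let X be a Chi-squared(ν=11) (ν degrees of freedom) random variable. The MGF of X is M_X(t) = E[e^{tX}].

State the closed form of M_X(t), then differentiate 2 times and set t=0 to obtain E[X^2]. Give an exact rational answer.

E[X^2] = M^(2)(0) = 143

M_X(t) = (1 - 2*t)^(-11/2)
M^(2)(t) = -143/(128*t^7*√(1 - 2*t) - 448*t^6*√(1 - 2*t) + 672*t^5*√(1 - 2*t) - 560*t^4*√(1 - 2*t) + 280*t^3*√(1 - 2*t) - 84*t^2*√(1 - 2*t) + 14*t*√(1 - 2*t) - √(1 - 2*t))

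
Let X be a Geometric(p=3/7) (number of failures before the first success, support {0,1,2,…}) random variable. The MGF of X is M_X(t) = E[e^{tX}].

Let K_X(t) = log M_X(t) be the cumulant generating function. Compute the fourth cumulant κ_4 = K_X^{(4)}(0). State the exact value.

κ_4 = K′′′′(0) = 1652/27

M_X(t) = 3/(7*(1 - 4*e^(t)/7))
K_X(t) = log M_X(t) = -log(1 - 4*e^(t)/7) - log(7) + log(3)
K′(t) = -4*e^(t)/(4*e^(t) - 7)
K′′(t) = 28*e^(t)/(16*e^(2*t) - 56*e^(t) + 49)
K′′′(t) = (-112*e^(2*t) - 196*e^(t))/(64*e^(3*t) - 336*e^(2*t) + 588*e^(t) - 343)
K′′′′(t) = (448*e^(3*t) + 3136*e^(2*t) + 1372*e^(t))/(256*e^(4*t) - 1792*e^(3*t) + 4704*e^(2*t) - 5488*e^(t) + 2401)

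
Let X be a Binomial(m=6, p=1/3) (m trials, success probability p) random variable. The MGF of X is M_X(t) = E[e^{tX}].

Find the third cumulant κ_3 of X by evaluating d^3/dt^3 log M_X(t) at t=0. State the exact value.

M_X(t) = (e^(t)/3 + 2/3)^6
K_X(t) = log M_X(t) = 6*log(e^(t)/3 + 2/3)
D^3[K](t) = (-12*e^(2*t) + 24*e^(t))/(e^(3*t) + 6*e^(2*t) + 12*e^(t) + 8)

κ_3 = D^3[K](0) = 4/9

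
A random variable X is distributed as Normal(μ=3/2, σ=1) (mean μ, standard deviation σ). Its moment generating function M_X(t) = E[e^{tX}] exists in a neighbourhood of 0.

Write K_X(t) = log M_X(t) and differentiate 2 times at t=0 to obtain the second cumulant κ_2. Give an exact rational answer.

M_X(t) = e^(t^2/2 + 3*t/2)
K_X(t) = log M_X(t) = t^2/2 + 3*t/2
K′(t) = t + 3/2
K′′(t) = 1

κ_2 = K′′(0) = 1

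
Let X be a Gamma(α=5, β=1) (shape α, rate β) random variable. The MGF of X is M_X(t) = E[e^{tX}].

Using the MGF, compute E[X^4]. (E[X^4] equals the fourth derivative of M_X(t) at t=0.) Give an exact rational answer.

E[X^4] = d^4M/dt^4 |_{t=0} = 1680

M_X(t) = (1 - t)^(-5)
dM/dt = 5/(t^6 - 6*t^5 + 15*t^4 - 20*t^3 + 15*t^2 - 6*t + 1)
d^2M/dt^2 = -30/(t^7 - 7*t^6 + 21*t^5 - 35*t^4 + 35*t^3 - 21*t^2 + 7*t - 1)
d^3M/dt^3 = 210/(t^8 - 8*t^7 + 28*t^6 - 56*t^5 + 70*t^4 - 56*t^3 + 28*t^2 - 8*t + 1)
d^4M/dt^4 = -1680/(t^9 - 9*t^8 + 36*t^7 - 84*t^6 + 126*t^5 - 126*t^4 + 84*t^3 - 36*t^2 + 9*t - 1)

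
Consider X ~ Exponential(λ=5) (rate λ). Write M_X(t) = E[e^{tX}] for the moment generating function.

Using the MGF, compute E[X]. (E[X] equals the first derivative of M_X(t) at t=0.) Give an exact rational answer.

M_X(t) = 5/(5 - t)
dM/dt = 5/(t^2 - 10*t + 25)

E[X] = dM/dt |_{t=0} = 1/5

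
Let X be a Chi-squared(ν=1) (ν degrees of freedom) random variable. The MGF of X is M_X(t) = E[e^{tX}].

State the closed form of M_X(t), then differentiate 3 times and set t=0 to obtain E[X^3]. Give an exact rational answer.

M_X(t) = 1/√(1 - 2*t)
D^3[M](t) = -15/(8*t^3*√(1 - 2*t) - 12*t^2*√(1 - 2*t) + 6*t*√(1 - 2*t) - √(1 - 2*t))

E[X^3] = D^3[M](0) = 15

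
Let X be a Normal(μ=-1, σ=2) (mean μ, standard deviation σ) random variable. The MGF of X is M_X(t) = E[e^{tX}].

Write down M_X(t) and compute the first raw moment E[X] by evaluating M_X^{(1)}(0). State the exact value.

M_X(t) = e^(2*t^2 - t)
M^(1)(t) = 4*t*e^(-t)*e^(2*t^2) - e^(-t)*e^(2*t^2)

E[X] = M^(1)(0) = -1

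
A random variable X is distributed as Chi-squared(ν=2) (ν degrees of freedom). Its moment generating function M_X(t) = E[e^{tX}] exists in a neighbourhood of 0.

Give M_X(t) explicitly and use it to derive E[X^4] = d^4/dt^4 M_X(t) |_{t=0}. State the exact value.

M_X(t) = 1/(1 - 2*t)
M′(t) = 2/(4*t^2 - 4*t + 1)
M′′(t) = -8/(8*t^3 - 12*t^2 + 6*t - 1)
M′′′(t) = 48/(16*t^4 - 32*t^3 + 24*t^2 - 8*t + 1)
M′′′′(t) = -384/(32*t^5 - 80*t^4 + 80*t^3 - 40*t^2 + 10*t - 1)

E[X^4] = M′′′′(0) = 384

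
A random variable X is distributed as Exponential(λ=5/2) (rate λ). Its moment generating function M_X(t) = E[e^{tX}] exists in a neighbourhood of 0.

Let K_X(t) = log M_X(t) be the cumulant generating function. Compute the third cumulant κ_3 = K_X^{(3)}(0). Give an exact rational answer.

κ_3 = D^3[K](0) = 16/125

M_X(t) = 5/(2*(5/2 - t))
K_X(t) = log M_X(t) = -log(5/2 - t) - log(2) + log(5)
D^3[K](t) = -16/(8*t^3 - 60*t^2 + 150*t - 125)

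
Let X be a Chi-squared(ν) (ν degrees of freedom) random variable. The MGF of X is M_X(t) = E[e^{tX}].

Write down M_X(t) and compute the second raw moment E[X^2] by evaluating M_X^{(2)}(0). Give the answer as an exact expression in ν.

E[X^2] = M′′(0) = ν*(ν + 2)

M_X(t) = (1 - 2*t)^(-ν/2)
M′(t) = -ν/(2*t*(1 - 2*t)^(ν/2) - (1 - 2*t)^(ν/2))
M′′(t) = (ν^2 + 2*ν)/(4*t^2*(1 - 2*t)^(ν/2) - 4*t*(1 - 2*t)^(ν/2) + (1 - 2*t)^(ν/2))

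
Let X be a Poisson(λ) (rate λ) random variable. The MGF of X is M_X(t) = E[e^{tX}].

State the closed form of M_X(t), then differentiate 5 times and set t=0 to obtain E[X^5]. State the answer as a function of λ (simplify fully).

M_X(t) = e^(λ*(e^(t) - 1))
M′(t) = λ*e^(-λ)*e^(t)*e^(λ*e^(t))
M′′(t) = (λ^2*e^(2*t)*e^(λ*e^(t)) + λ*e^(t)*e^(λ*e^(t)))*e^(-λ)
M′′′(t) = (λ^3*e^(3*t)*e^(λ*e^(t)) + 3*λ^2*e^(2*t)*e^(λ*e^(t)) + λ*e^(t)*e^(λ*e^(t)))*e^(-λ)
M′′′′(t) = (λ^4*e^(4*t)*e^(λ*e^(t)) + 6*λ^3*e^(3*t)*e^(λ*e^(t)) + 7*λ^2*e^(2*t)*e^(λ*e^(t)) + λ*e^(t)*e^(λ*e^(t)))*e^(-λ)
M′′′′′(t) = (λ^5*e^(5*t)*e^(λ*e^(t)) + 10*λ^4*e^(4*t)*e^(λ*e^(t)) + 25*λ^3*e^(3*t)*e^(λ*e^(t)) + 15*λ^2*e^(2*t)*e^(λ*e^(t)) + λ*e^(t)*e^(λ*e^(t)))*e^(-λ)

E[X^5] = M′′′′′(0) = λ*(λ^4 + 10*λ^3 + 25*λ^2 + 15*λ + 1)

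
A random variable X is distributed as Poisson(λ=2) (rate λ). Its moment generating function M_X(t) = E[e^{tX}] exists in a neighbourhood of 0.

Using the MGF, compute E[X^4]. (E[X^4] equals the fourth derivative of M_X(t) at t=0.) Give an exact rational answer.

E[X^4] = M′′′′(0) = 94

M_X(t) = e^(2*e^(t) - 2)
M′(t) = 2*e^(-2)*e^(t)*e^(2*e^(t))
M′′(t) = (4*e^(2*t)*e^(2*e^(t)) + 2*e^(t)*e^(2*e^(t)))*e^(-2)
M′′′(t) = (8*e^(3*t)*e^(2*e^(t)) + 12*e^(2*t)*e^(2*e^(t)) + 2*e^(t)*e^(2*e^(t)))*e^(-2)
M′′′′(t) = (16*e^(4*t)*e^(2*e^(t)) + 48*e^(3*t)*e^(2*e^(t)) + 28*e^(2*t)*e^(2*e^(t)) + 2*e^(t)*e^(2*e^(t)))*e^(-2)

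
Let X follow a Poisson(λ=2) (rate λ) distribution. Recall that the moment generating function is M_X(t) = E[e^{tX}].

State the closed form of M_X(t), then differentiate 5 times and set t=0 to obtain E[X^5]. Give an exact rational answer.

M_X(t) = e^(2*e^(t) - 2)
D^5[M](t) = (32*e^(5*t)*e^(2*e^(t)) + 160*e^(4*t)*e^(2*e^(t)) + 200*e^(3*t)*e^(2*e^(t)) + 60*e^(2*t)*e^(2*e^(t)) + 2*e^(t)*e^(2*e^(t)))*e^(-2)

E[X^5] = D^5[M](0) = 454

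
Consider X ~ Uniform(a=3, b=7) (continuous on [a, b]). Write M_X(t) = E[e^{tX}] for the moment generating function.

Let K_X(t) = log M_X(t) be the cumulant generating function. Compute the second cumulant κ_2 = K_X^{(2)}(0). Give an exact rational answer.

κ_2 = K′′(0) = 4/3

M_X(t) = (e^(7*t) - e^(3*t))/(4*t)
K_X(t) = log M_X(t) = -log(t) + log(e^(7*t) - e^(3*t)) - 2*log(2)
K′(t) = (7*t*e^(4*t) - 3*t - e^(4*t) + 1)/(t*e^(4*t) - t)
K′′(t) = (-16*t^2*e^(4*t) + e^(8*t) - 2*e^(4*t) + 1)/(t^2*e^(8*t) - 2*t^2*e^(4*t) + t^2)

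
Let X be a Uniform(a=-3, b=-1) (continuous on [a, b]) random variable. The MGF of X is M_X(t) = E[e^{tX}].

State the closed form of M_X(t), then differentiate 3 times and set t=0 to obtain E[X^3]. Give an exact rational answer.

M_X(t) = (e^(-t) - e^(-3*t))/(2*t)
M^(3)(t) = (-t^3*e^(2*t) + 27*t^3 - 3*t^2*e^(2*t) + 27*t^2 - 6*t*e^(2*t) + 18*t - 6*e^(2*t) + 6)*e^(-3*t)/(2*t^4)

E[X^3] = M^(3)(0) = -10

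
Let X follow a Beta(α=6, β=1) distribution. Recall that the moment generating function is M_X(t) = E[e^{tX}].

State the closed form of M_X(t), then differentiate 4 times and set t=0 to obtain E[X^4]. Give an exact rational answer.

E[X^4] = M′′′′(0) = 3/5

M_X(t) = ₁F₁(6; 7; t)
M′(t) = 6*₁F₁(7; 8; t)/7
M′′(t) = 3*₁F₁(8; 9; t)/4
M′′′(t) = 2*₁F₁(9; 10; t)/3
M′′′′(t) = 3*₁F₁(10; 11; t)/5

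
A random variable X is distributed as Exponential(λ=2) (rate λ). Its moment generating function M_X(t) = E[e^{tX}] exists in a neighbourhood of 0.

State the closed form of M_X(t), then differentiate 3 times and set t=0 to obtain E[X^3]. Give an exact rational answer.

E[X^3] = D^3[M](0) = 3/4

M_X(t) = 2/(2 - t)
D^3[M](t) = 12/(t^4 - 8*t^3 + 24*t^2 - 32*t + 16)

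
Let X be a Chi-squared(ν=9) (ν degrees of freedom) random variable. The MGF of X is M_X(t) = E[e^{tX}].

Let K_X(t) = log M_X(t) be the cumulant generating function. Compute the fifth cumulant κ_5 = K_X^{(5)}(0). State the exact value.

M_X(t) = (1 - 2*t)^(-9/2)
K_X(t) = log M_X(t) = -9*log(1 - 2*t)/2
dK/dt = -9/(2*t - 1)
d^2K/dt^2 = 18/(4*t^2 - 4*t + 1)
d^3K/dt^3 = -72/(8*t^3 - 12*t^2 + 6*t - 1)
d^4K/dt^4 = 432/(16*t^4 - 32*t^3 + 24*t^2 - 8*t + 1)
d^5K/dt^5 = -3456/(32*t^5 - 80*t^4 + 80*t^3 - 40*t^2 + 10*t - 1)

κ_5 = d^5K/dt^5 |_{t=0} = 3456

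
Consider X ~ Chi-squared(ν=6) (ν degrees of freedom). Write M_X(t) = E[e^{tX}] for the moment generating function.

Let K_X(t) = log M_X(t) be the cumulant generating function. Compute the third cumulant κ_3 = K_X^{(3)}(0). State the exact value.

M_X(t) = (1 - 2*t)^(-3)
K_X(t) = log M_X(t) = -3*log(1 - 2*t)
D^3[K](t) = -48/(8*t^3 - 12*t^2 + 6*t - 1)

κ_3 = D^3[K](0) = 48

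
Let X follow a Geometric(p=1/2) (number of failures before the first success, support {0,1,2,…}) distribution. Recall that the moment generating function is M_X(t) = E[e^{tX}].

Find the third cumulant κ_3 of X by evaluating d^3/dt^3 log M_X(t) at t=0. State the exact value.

κ_3 = K′′′(0) = 6

M_X(t) = 1/(2*(1 - e^(t)/2))
K_X(t) = log M_X(t) = -log(1 - e^(t)/2) - log(2)
K′(t) = -e^(t)/(e^(t) - 2)
K′′(t) = 2*e^(t)/(e^(2*t) - 4*e^(t) + 4)
K′′′(t) = (-2*e^(2*t) - 4*e^(t))/(e^(3*t) - 6*e^(2*t) + 12*e^(t) - 8)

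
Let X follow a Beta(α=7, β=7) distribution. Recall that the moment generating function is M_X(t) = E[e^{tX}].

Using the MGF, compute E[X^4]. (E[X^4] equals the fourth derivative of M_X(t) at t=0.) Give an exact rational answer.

M_X(t) = ₁F₁(7; 14; t)
D^4[M](t) = 3*₁F₁(11; 18; t)/34

E[X^4] = D^4[M](0) = 3/34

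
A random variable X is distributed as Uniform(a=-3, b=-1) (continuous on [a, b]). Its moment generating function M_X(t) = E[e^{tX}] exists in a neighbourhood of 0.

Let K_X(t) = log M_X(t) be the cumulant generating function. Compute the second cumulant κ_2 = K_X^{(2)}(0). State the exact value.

M_X(t) = (e^(-t) - e^(-3*t))/(2*t)
K_X(t) = log M_X(t) = -log(t) + log(e^(-t) - e^(-3*t)) - log(2)
K′(t) = (-t*e^(2*t) + 3*t - e^(2*t) + 1)/(t*e^(2*t) - t)
K′′(t) = (-4*t^2*e^(2*t) + e^(4*t) - 2*e^(2*t) + 1)/(t^2*e^(4*t) - 2*t^2*e^(2*t) + t^2)

κ_2 = K′′(0) = 1/3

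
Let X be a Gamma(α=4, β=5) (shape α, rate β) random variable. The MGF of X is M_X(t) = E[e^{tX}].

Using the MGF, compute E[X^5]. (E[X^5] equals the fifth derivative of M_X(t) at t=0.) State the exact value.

M_X(t) = 625/(5 - t)^4
M^(5)(t) = -4200000/(t^9 - 45*t^8 + 900*t^7 - 10500*t^6 + 78750*t^5 - 393750*t^4 + 1312500*t^3 - 2812500*t^2 + 3515625*t - 1953125)

E[X^5] = M^(5)(0) = 1344/625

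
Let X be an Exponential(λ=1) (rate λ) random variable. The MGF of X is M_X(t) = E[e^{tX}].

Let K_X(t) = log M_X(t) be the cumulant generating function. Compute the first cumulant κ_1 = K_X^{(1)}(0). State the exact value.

κ_1 = D[K](0) = 1

M_X(t) = 1/(1 - t)
K_X(t) = log M_X(t) = -log(1 - t)
D[K](t) = -1/(t - 1)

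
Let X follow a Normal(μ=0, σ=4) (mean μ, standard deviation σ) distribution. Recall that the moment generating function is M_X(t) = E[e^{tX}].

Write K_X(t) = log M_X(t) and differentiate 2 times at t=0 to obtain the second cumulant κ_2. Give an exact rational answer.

M_X(t) = e^(8*t^2)
K_X(t) = log M_X(t) = 8*t^2
K′(t) = 16*t
K′′(t) = 16

κ_2 = K′′(0) = 16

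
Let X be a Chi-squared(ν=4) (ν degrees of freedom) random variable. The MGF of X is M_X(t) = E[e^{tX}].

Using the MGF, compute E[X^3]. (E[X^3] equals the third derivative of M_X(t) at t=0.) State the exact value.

E[X^3] = d^3M/dt^3 |_{t=0} = 192

M_X(t) = (1 - 2*t)^(-2)
dM/dt = -4/(8*t^3 - 12*t^2 + 6*t - 1)
d^2M/dt^2 = 24/(16*t^4 - 32*t^3 + 24*t^2 - 8*t + 1)
d^3M/dt^3 = -192/(32*t^5 - 80*t^4 + 80*t^3 - 40*t^2 + 10*t - 1)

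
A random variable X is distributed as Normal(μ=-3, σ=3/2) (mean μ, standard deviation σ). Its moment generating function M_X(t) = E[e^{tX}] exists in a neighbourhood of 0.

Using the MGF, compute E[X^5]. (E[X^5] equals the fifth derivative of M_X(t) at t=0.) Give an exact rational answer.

E[X^5] = d^5M/dt^5 |_{t=0} = -17253/16

M_X(t) = e^(9*t^2/8 - 3*t)
dM/dt = 9*t*e^(-3*t)*e^(9*t^2/8)/4 - 3*e^(-3*t)*e^(9*t^2/8)
d^2M/dt^2 = (81*t^2*e^(9*t^2/8) - 216*t*e^(9*t^2/8) + 180*e^(9*t^2/8))*e^(-3*t)/16
d^3M/dt^3 = (729*t^3*e^(9*t^2/8) - 2916*t^2*e^(9*t^2/8) + 4860*t*e^(9*t^2/8) - 3024*e^(9*t^2/8))*e^(-3*t)/64
d^4M/dt^4 = (6561*t^4*e^(9*t^2/8) - 34992*t^3*e^(9*t^2/8) + 87480*t^2*e^(9*t^2/8) - 108864*t*e^(9*t^2/8) + 55728*e^(9*t^2/8))*e^(-3*t)/256
d^5M/dt^5 = (59049*t^5*e^(9*t^2/8) - 393660*t^4*e^(9*t^2/8) + 1312200*t^3*e^(9*t^2/8) - 2449440*t^2*e^(9*t^2/8) + 2507760*t*e^(9*t^2/8) - 1104192*e^(9*t^2/8))*e^(-3*t)/1024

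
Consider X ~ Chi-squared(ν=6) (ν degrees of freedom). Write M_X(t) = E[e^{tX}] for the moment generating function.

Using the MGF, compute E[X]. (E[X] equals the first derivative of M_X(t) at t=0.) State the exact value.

E[X] = M^(1)(0) = 6

M_X(t) = (1 - 2*t)^(-3)
M^(1)(t) = 6/(16*t^4 - 32*t^3 + 24*t^2 - 8*t + 1)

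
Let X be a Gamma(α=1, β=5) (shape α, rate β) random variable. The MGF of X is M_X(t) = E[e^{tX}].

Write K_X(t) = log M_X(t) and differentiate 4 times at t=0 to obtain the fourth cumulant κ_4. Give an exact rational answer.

κ_4 = K^(4)(0) = 6/625

M_X(t) = 5/(5 - t)
K_X(t) = log M_X(t) = -log(5 - t) + log(5)
K^(4)(t) = 6/(t^4 - 20*t^3 + 150*t^2 - 500*t + 625)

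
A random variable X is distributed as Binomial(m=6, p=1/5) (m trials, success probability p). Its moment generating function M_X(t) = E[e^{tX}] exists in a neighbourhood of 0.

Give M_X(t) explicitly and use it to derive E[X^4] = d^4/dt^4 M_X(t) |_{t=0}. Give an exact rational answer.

M_X(t) = (e^(t)/5 + 4/5)^6
D^4[M](t) = 1296*e^(6*t)/15625 + 24*e^(5*t)/25 + 12288*e^(4*t)/3125 + 20736*e^(3*t)/3125 + 12288*e^(2*t)/3125 + 6144*e^(t)/15625

E[X^4] = D^4[M](0) = 1992/125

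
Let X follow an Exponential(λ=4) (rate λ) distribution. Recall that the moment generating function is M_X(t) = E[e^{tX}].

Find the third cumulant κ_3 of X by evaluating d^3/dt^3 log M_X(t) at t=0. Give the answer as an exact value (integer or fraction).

M_X(t) = 4/(4 - t)
K_X(t) = log M_X(t) = -log(4 - t) + 2*log(2)
D^3[K](t) = -2/(t^3 - 12*t^2 + 48*t - 64)

κ_3 = D^3[K](0) = 1/32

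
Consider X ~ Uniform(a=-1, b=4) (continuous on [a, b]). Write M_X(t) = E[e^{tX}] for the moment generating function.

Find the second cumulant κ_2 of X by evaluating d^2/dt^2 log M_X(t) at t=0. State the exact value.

κ_2 = D^2[K](0) = 25/12

M_X(t) = (e^(4*t) - e^(-t))/(5*t)
K_X(t) = log M_X(t) = -log(t) + log(e^(4*t) - e^(-t)) - log(5)
D^2[K](t) = (-25*t^2*e^(5*t) + e^(10*t) - 2*e^(5*t) + 1)/(t^2*e^(10*t) - 2*t^2*e^(5*t) + t^2)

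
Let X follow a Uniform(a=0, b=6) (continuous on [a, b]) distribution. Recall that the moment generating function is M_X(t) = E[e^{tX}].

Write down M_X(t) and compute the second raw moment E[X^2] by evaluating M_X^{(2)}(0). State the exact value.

E[X^2] = D^2[M](0) = 12

M_X(t) = (e^(6*t) - 1)/(6*t)
D^2[M](t) = (18*t^2*e^(6*t) - 6*t*e^(6*t) + e^(6*t) - 1)/(3*t^3)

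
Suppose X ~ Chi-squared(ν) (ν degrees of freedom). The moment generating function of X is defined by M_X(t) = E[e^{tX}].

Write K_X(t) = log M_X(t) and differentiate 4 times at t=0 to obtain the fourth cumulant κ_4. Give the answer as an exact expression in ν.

M_X(t) = (1 - 2*t)^(-ν/2)
K_X(t) = log M_X(t) = -ν*log(1 - 2*t)/2
D^4[K](t) = 48*ν/(16*t^4 - 32*t^3 + 24*t^2 - 8*t + 1)

κ_4 = D^4[K](0) = 48*ν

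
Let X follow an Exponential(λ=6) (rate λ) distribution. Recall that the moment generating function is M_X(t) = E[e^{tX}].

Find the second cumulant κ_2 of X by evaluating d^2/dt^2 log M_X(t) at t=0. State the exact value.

κ_2 = D^2[K](0) = 1/36

M_X(t) = 6/(6 - t)
K_X(t) = log M_X(t) = -log(6 - t) + log(6)
D^2[K](t) = 1/(t^2 - 12*t + 36)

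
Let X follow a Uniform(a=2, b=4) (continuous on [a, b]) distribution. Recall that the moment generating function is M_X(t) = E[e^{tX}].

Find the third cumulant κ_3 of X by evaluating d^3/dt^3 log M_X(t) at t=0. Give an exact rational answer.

κ_3 = K^(3)(0) = 0

M_X(t) = (e^(4*t) - e^(2*t))/(2*t)
K_X(t) = log M_X(t) = -log(t) + log(e^(4*t) - e^(2*t)) - log(2)
K^(3)(t) = (8*t^3*e^(4*t) + 8*t^3*e^(2*t) - 2*e^(6*t) + 6*e^(4*t) - 6*e^(2*t) + 2)/(t^3*e^(6*t) - 3*t^3*e^(4*t) + 3*t^3*e^(2*t) - t^3)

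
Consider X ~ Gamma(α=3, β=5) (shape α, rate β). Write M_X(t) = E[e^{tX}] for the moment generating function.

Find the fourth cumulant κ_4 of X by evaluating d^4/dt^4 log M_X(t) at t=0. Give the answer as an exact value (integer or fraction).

κ_4 = K^(4)(0) = 18/625

M_X(t) = 125/(5 - t)^3
K_X(t) = log M_X(t) = -3*log(5 - t) + 3*log(5)
K^(4)(t) = 18/(t^4 - 20*t^3 + 150*t^2 - 500*t + 625)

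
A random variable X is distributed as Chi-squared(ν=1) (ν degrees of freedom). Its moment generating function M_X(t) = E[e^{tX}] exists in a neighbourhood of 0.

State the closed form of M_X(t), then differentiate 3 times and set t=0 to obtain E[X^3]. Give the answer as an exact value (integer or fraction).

E[X^3] = d^3M/dt^3 |_{t=0} = 15

M_X(t) = 1/√(1 - 2*t)
dM/dt = -1/(2*t*√(1 - 2*t) - √(1 - 2*t))
d^2M/dt^2 = 3/(4*t^2*√(1 - 2*t) - 4*t*√(1 - 2*t) + √(1 - 2*t))
d^3M/dt^3 = -15/(8*t^3*√(1 - 2*t) - 12*t^2*√(1 - 2*t) + 6*t*√(1 - 2*t) - √(1 - 2*t))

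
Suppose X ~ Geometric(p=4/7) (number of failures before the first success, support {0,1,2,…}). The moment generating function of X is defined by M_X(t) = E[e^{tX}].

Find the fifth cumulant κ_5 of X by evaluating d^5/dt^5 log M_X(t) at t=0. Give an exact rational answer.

κ_5 = K′′′′′(0) = 7035/128

M_X(t) = 4/(7*(1 - 3*e^(t)/7))
K_X(t) = log M_X(t) = -log(1 - 3*e^(t)/7) - log(7) + 2*log(2)
K′(t) = -3*e^(t)/(3*e^(t) - 7)
K′′(t) = 21*e^(t)/(9*e^(2*t) - 42*e^(t) + 49)
K′′′(t) = (-63*e^(2*t) - 147*e^(t))/(27*e^(3*t) - 189*e^(2*t) + 441*e^(t) - 343)
K′′′′(t) = (189*e^(3*t) + 1764*e^(2*t) + 1029*e^(t))/(81*e^(4*t) - 756*e^(3*t) + 2646*e^(2*t) - 4116*e^(t) + 2401)
K′′′′′(t) = (-567*e^(4*t) - 14553*e^(3*t) - 33957*e^(2*t) - 7203*e^(t))/(243*e^(5*t) - 2835*e^(4*t) + 13230*e^(3*t) - 30870*e^(2*t) + 36015*e^(t) - 16807)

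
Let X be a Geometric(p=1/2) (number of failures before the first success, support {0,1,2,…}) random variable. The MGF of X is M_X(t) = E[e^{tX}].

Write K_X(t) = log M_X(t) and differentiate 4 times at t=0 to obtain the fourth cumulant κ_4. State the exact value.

κ_4 = K^(4)(0) = 26

M_X(t) = 1/(2*(1 - e^(t)/2))
K_X(t) = log M_X(t) = -log(1 - e^(t)/2) - log(2)
K^(4)(t) = (2*e^(3*t) + 16*e^(2*t) + 8*e^(t))/(e^(4*t) - 8*e^(3*t) + 24*e^(2*t) - 32*e^(t) + 16)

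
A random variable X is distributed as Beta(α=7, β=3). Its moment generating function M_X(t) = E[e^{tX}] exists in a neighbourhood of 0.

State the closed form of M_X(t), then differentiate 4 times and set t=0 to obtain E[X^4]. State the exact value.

M_X(t) = ₁F₁(7; 10; t)
M^(4)(t) = 42*₁F₁(11; 14; t)/143

E[X^4] = M^(4)(0) = 42/143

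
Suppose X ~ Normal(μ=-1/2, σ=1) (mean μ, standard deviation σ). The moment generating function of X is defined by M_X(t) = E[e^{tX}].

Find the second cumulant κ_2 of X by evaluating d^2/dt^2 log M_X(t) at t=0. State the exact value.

κ_2 = K′′(0) = 1

M_X(t) = e^(t^2/2 - t/2)
K_X(t) = log M_X(t) = t^2/2 - t/2
K′(t) = t - 1/2
K′′(t) = 1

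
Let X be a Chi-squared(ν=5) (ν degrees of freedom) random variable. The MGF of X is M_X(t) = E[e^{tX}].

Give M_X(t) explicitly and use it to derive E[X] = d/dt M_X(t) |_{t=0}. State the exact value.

M_X(t) = (1 - 2*t)^(-5/2)
M′(t) = -5/(8*t^3*√(1 - 2*t) - 12*t^2*√(1 - 2*t) + 6*t*√(1 - 2*t) - √(1 - 2*t))

E[X] = M′(0) = 5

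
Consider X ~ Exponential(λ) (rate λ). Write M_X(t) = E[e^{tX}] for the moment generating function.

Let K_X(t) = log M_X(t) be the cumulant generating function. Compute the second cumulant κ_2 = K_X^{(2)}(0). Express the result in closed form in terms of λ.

κ_2 = K′′(0) = λ^(-2)

M_X(t) = λ/(λ - t)
K_X(t) = log M_X(t) = log(λ) - log(λ - t)
K′(t) = -1/(-λ + t)
K′′(t) = 1/(λ^2 - 2*λ*t + t^2)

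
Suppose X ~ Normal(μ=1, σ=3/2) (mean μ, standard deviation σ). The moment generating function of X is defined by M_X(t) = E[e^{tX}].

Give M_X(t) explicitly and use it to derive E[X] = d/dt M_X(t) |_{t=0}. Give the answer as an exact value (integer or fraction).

E[X] = M^(1)(0) = 1

M_X(t) = e^(9*t^2/8 + t)
M^(1)(t) = 9*t*e^(t)*e^(9*t^2/8)/4 + e^(t)*e^(9*t^2/8)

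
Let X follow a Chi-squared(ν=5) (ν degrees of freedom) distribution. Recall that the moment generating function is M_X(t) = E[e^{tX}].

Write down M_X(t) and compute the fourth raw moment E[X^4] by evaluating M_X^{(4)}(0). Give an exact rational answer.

M_X(t) = (1 - 2*t)^(-5/2)
M^(4)(t) = 3465/(64*t^6*√(1 - 2*t) - 192*t^5*√(1 - 2*t) + 240*t^4*√(1 - 2*t) - 160*t^3*√(1 - 2*t) + 60*t^2*√(1 - 2*t) - 12*t*√(1 - 2*t) + √(1 - 2*t))

E[X^4] = M^(4)(0) = 3465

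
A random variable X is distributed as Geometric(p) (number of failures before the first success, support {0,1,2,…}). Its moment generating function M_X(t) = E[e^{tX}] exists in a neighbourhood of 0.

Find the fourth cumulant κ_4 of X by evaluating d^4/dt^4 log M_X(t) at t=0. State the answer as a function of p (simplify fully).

M_X(t) = p/(-(1 - p)*e^(t) + 1)
K_X(t) = log M_X(t) = log(p) - log(-(1 - p)*e^(t) + 1)
dK/dt = (-p*e^(t) + e^(t))/(p*e^(t) - e^(t) + 1)
d^2K/dt^2 = (-p*e^(t) + e^(t))/(p^2*e^(2*t) - 2*p*e^(2*t) + 2*p*e^(t) + e^(2*t) - 2*e^(t) + 1)

κ_4 = d^4K/dt^4 |_{t=0} = (-p^3 + 7*p^2 - 12*p + 6)/p^4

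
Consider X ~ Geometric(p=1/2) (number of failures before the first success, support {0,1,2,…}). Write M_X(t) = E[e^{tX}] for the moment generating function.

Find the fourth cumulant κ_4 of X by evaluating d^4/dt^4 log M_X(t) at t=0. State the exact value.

M_X(t) = 1/(2*(1 - e^(t)/2))
K_X(t) = log M_X(t) = -log(1 - e^(t)/2) - log(2)
D^4[K](t) = (2*e^(3*t) + 16*e^(2*t) + 8*e^(t))/(e^(4*t) - 8*e^(3*t) + 24*e^(2*t) - 32*e^(t) + 16)

κ_4 = D^4[K](0) = 26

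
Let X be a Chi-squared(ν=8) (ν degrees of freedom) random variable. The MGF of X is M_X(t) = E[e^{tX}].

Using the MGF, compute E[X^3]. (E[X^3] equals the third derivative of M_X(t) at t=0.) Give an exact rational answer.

M_X(t) = (1 - 2*t)^(-4)
D^3[M](t) = -960/(128*t^7 - 448*t^6 + 672*t^5 - 560*t^4 + 280*t^3 - 84*t^2 + 14*t - 1)

E[X^3] = D^3[M](0) = 960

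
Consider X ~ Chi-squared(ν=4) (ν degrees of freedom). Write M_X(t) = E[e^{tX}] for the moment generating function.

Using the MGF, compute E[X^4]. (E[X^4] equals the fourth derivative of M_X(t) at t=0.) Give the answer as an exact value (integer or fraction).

M_X(t) = (1 - 2*t)^(-2)
D^4[M](t) = 1920/(64*t^6 - 192*t^5 + 240*t^4 - 160*t^3 + 60*t^2 - 12*t + 1)

E[X^4] = D^4[M](0) = 1920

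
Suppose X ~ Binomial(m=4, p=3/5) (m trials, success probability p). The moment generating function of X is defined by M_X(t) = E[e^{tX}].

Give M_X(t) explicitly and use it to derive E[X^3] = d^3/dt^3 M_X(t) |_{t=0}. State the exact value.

M_X(t) = (3*e^(t)/5 + 2/5)^4
M^(3)(t) = 5184*e^(4*t)/625 + 5832*e^(3*t)/625 + 1728*e^(2*t)/625 + 96*e^(t)/625

E[X^3] = M^(3)(0) = 2568/125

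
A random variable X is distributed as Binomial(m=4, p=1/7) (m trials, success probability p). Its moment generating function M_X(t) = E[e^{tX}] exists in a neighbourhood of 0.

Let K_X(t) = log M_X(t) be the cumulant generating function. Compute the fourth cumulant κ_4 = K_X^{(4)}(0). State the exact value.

M_X(t) = (e^(t)/7 + 6/7)^4
K_X(t) = log M_X(t) = 4*log(e^(t)/7 + 6/7)
D^4[K](t) = (24*e^(3*t) - 576*e^(2*t) + 864*e^(t))/(e^(4*t) + 24*e^(3*t) + 216*e^(2*t) + 864*e^(t) + 1296)

κ_4 = D^4[K](0) = 312/2401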